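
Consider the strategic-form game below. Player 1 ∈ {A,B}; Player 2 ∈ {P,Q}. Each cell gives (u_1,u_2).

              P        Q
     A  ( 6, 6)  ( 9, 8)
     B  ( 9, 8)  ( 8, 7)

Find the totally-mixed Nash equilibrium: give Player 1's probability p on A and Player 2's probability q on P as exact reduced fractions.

P1 mixes 1/3 on A; P2 mixes 1/4 on P

P1 indiff ⇒ q·6+(1-q)·9 = q·9+(1-q)·8 ⇒ q(-3) = (1-q)(-1) ⇒ q = 1/4
P2 indiff ⇒ p·6+(1-p)·8 = p·8+(1-p)·7 ⇒ p(-2) = (1-p)(-1) ⇒ p = 1/3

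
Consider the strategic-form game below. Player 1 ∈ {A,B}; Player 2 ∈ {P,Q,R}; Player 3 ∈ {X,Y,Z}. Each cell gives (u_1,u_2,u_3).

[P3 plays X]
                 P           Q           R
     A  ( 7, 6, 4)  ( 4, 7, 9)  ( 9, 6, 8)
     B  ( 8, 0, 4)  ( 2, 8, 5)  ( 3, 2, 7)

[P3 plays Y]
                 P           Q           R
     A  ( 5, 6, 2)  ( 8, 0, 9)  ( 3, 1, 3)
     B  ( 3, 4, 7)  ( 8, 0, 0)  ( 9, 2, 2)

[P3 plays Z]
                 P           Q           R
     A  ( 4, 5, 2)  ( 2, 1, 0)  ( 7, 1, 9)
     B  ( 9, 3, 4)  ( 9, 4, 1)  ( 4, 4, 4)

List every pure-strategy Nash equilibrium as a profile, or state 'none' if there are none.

PSNE = {(A,Q,X)}

(A,P,X): not NE [P1→B gives 8>7; P2→Q gives 7>6]
(A,P,Y): not NE [P3→X gives 4>2]
(A,P,Z): not NE [P1→B gives 9>4; P3→X gives 4>2]
(A,Q,X): NE
(A,Q,Y): not NE [P2→P gives 6>0]
(A,Q,Z): not NE [P1→B gives 9>2; P2→P gives 5>1; P3→Y gives 9>0]
(A,R,X): not NE [P2→Q gives 7>6; P3→Z gives 9>8]
(A,R,Y): not NE [P1→B gives 9>3; P2→P gives 6>1; P3→Z gives 9>3]
(A,R,Z): not NE [P2→P gives 5>1]
(B,P,X): not NE [P2→Q gives 8>0; P3→Y gives 7>4]
(B,P,Y): not NE [P1→A gives 5>3]
(B,P,Z): not NE [P2→R gives 4>3; P3→Y gives 7>4]
(B,Q,X): not NE [P1→A gives 4>2]
(B,Q,Y): not NE [P2→P gives 4>0; P3→X gives 5>0]
(B,Q,Z): not NE [P3→X gives 5>1]
(B,R,X): not NE [P1→A gives 9>3; P2→Q gives 8>2]
(B,R,Y): not NE [P2→P gives 4>2; P3→X gives 7>2]
(B,R,Z): not NE [P1→A gives 7>4; P3→X gives 7>4]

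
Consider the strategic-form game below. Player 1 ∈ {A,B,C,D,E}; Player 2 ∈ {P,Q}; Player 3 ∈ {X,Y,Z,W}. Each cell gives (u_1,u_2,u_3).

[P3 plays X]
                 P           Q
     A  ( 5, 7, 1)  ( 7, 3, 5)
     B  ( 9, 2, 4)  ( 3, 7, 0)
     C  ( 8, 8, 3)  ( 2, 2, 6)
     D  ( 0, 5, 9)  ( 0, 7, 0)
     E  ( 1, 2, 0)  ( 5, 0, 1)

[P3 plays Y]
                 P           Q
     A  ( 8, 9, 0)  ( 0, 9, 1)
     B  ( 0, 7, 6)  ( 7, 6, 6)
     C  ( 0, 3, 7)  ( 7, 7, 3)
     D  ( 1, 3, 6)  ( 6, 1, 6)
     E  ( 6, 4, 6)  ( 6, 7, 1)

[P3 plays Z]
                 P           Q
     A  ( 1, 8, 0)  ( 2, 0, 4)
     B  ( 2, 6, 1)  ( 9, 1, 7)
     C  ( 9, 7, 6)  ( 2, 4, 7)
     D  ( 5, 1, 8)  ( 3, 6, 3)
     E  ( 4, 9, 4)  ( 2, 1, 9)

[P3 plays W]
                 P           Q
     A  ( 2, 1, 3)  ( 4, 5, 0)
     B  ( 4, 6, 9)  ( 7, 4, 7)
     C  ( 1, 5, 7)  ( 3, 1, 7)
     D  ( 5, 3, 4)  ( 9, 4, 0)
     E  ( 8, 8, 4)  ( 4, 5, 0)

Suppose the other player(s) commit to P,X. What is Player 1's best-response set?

u_1(A vs P,X) = 5
u_1(B vs P,X) = 9
u_1(C vs P,X) = 8
u_1(D vs P,X) = 0
u_1(E vs P,X) = 1
max payoff 9 at {B}

BR_1 = {B}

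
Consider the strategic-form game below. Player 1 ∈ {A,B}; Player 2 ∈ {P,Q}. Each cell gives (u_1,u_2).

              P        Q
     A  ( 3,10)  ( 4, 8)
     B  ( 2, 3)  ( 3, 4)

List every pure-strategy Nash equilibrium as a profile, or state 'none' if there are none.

(A,P): NE
(A,Q): not NE [P2→P gives 10>8]
(B,P): not NE [P1→A gives 3>2; P2→Q gives 4>3]
(B,Q): not NE [P1→A gives 4>3]

Nash profiles: (A,P)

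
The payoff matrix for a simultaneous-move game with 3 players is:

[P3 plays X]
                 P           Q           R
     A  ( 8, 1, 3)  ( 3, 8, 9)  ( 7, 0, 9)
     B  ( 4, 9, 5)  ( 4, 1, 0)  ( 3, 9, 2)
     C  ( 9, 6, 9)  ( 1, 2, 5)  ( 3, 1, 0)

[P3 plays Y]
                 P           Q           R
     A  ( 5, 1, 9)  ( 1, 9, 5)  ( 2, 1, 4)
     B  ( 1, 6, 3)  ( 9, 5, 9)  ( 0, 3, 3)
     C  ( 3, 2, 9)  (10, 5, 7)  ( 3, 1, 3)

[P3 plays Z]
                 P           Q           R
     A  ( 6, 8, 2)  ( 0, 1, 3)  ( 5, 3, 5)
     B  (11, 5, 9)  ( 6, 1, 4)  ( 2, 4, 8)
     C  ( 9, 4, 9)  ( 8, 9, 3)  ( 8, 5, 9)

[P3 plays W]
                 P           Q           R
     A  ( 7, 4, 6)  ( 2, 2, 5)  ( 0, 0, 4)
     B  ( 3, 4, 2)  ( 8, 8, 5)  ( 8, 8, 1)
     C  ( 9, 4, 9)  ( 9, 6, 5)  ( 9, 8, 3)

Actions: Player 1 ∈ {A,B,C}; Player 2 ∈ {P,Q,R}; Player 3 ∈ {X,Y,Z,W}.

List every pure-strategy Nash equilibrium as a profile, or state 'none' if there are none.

(A,P,X): not NE [P1→C gives 9>8; P2→Q gives 8>1; P3→Y gives 9>3]
(A,P,Y): not NE [P2→Q gives 9>1]
(A,P,Z): not NE [P1→B gives 11>6; P3→Y gives 9>2]
(A,P,W): not NE [P1→C gives 9>7; P3→Y gives 9>6]
(A,Q,X): not NE [P1→B gives 4>3]
(A,Q,Y): not NE [P1→C gives 10>1; P3→X gives 9>5]
(A,Q,Z): not NE [P1→C gives 8>0; P2→P gives 8>1; P3→X gives 9>3]
(A,Q,W): not NE [P1→C gives 9>2; P2→P gives 4>2; P3→X gives 9>5]
(A,R,X): not NE [P2→Q gives 8>0]
(A,R,Y): not NE [P1→C gives 3>2; P2→Q gives 9>1; P3→X gives 9>4]
(A,R,Z): not NE [P1→C gives 8>5; P2→P gives 8>3; P3→X gives 9>5]
(A,R,W): not NE [P1→C gives 9>0; P2→P gives 4>0; P3→X gives 9>4]
(B,P,X): not NE [P1→C gives 9>4; P3→Z gives 9>5]
(B,P,Y): not NE [P1→A gives 5>1; P3→Z gives 9>3]
(B,P,Z): NE
(B,P,W): not NE [P1→C gives 9>3; P2→R gives 8>4; P3→Z gives 9>2]
(B,Q,X): not NE [P2→R gives 9>1; P3→Y gives 9>0]
(B,Q,Y): not NE [P1→C gives 10>9; P2→P gives 6>5]
(B,Q,Z): not NE [P1→C gives 8>6; P2→P gives 5>1; P3→Y gives 9>4]
(B,Q,W): not NE [P1→C gives 9>8; P3→Y gives 9>5]
(B,R,X): not NE [P1→A gives 7>3; P3→Z gives 8>2]
(B,R,Y): not NE [P1→C gives 3>0; P2→P gives 6>3; P3→Z gives 8>3]
(B,R,Z): not NE [P1→C gives 8>2; P2→P gives 5>4]
(B,R,W): not NE [P1→C gives 9>8; P3→Z gives 8>1]
(C,P,X): NE
(C,P,Y): not NE [P1→A gives 5>3; P2→Q gives 5>2]
(C,P,Z): not NE [P1→B gives 11>9; P2→Q gives 9>4]
(C,P,W): not NE [P2→R gives 8>4]
(C,Q,X): not NE [P1→B gives 4>1; P2→P gives 6>2; P3→Y gives 7>5]
(C,Q,Y): NE
(C,Q,Z): not NE [P3→Y gives 7>3]
(C,Q,W): not NE [P2→R gives 8>6; P3→Y gives 7>5]
(C,R,X): not NE [P1→A gives 7>3; P2→P gives 6>1; P3→Z gives 9>0]
(C,R,Y): not NE [P2→Q gives 5>1; P3→Z gives 9>3]
(C,R,Z): not NE [P2→Q gives 9>5]
(C,R,W): not NE [P3→Z gives 9>3]

PSNE = {(B,P,Z), (C,P,X), (C,Q,Y)}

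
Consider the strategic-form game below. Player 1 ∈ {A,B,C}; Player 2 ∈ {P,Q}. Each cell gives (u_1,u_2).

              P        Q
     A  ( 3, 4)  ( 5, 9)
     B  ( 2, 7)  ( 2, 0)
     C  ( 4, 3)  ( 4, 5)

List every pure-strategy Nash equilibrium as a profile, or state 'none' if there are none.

NE set: (A,Q)

(A,P): not NE [P1→C gives 4>3; P2→Q gives 9>4]
(A,Q): NE
(B,P): not NE [P1→C gives 4>2]
(B,Q): not NE [P1→A gives 5>2; P2→P gives 7>0]
(C,P): not NE [P2→Q gives 5>3]
(C,Q): not NE [P1→A gives 5>4]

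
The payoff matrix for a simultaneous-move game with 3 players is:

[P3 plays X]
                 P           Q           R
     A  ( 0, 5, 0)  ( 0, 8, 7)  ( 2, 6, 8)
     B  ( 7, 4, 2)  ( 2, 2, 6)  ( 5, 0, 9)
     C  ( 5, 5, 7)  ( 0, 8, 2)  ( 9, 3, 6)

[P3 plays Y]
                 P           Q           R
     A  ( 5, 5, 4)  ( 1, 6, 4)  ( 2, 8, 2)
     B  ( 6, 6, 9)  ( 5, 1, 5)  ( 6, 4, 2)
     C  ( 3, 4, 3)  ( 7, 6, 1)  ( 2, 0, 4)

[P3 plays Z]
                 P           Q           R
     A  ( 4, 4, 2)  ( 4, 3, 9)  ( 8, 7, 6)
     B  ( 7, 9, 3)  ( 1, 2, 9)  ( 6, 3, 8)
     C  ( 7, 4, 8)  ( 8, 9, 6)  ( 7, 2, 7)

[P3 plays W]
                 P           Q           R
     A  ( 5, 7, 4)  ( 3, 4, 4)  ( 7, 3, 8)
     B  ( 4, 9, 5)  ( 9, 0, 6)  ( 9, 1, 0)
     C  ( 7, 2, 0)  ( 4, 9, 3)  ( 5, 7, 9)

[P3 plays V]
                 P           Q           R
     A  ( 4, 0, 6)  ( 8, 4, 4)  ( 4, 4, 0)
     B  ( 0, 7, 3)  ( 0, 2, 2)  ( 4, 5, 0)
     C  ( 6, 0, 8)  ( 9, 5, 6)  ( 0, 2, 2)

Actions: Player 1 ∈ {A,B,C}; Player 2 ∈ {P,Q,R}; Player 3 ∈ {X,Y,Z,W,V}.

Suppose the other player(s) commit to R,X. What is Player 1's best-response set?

argmax u_1 = {C}

u_1(A vs R,X) = 2
u_1(B vs R,X) = 5
u_1(C vs R,X) = 9
max payoff 9 at {C}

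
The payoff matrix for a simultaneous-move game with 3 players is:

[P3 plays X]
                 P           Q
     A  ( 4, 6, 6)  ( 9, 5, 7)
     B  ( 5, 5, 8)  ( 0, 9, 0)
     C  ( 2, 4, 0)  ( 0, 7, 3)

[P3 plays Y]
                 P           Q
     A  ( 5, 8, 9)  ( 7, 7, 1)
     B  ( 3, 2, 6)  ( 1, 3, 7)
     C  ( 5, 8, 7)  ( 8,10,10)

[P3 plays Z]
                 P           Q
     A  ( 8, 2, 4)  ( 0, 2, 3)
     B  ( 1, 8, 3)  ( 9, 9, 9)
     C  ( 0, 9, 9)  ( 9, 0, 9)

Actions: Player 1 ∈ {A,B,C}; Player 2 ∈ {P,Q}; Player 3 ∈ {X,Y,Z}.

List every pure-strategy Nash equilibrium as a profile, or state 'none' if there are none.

PSNE = {(A,P,Y), (B,Q,Z), (C,Q,Y)}

(A,P,X): not NE [P1→B gives 5>4; P3→Y gives 9>6]
(A,P,Y): NE
(A,P,Z): not NE [P3→Y gives 9>4]
(A,Q,X): not NE [P2→P gives 6>5]
(A,Q,Y): not NE [P1→C gives 8>7; P2→P gives 8>7; P3→X gives 7>1]
(A,Q,Z): not NE [P1→C gives 9>0; P3→X gives 7>3]
(B,P,X): not NE [P2→Q gives 9>5]
(B,P,Y): not NE [P1→C gives 5>3; P2→Q gives 3>2; P3→X gives 8>6]
(B,P,Z): not NE [P1→A gives 8>1; P2→Q gives 9>8; P3→X gives 8>3]
(B,Q,X): not NE [P1→A gives 9>0; P3→Z gives 9>0]
(B,Q,Y): not NE [P1→C gives 8>1; P3→Z gives 9>7]
(B,Q,Z): NE
(C,P,X): not NE [P1→B gives 5>2; P2→Q gives 7>4; P3→Z gives 9>0]
(C,P,Y): not NE [P2→Q gives 10>8; P3→Z gives 9>7]
(C,P,Z): not NE [P1→A gives 8>0]
(C,Q,X): not NE [P1→A gives 9>0; P3→Y gives 10>3]
(C,Q,Y): NE
(C,Q,Z): not NE [P2→P gives 9>0; P3→Y gives 10>9]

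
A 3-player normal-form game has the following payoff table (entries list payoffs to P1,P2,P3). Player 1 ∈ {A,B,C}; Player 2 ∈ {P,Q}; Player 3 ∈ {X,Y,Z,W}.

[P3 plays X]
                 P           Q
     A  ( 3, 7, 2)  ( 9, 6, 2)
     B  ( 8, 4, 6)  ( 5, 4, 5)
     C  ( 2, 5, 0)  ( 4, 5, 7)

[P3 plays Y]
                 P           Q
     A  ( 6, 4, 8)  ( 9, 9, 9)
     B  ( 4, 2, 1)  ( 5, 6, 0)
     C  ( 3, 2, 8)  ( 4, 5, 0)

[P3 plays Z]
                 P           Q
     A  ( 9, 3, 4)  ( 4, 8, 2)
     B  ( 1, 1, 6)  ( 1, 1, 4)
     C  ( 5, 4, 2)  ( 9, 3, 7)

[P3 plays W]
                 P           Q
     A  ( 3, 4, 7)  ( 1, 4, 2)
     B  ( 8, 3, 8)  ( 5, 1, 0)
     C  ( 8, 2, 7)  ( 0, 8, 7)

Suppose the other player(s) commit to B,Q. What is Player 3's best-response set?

argmax u_3 = {X}

u_3(X vs B,Q) = 5
u_3(Y vs B,Q) = 0
u_3(Z vs B,Q) = 4
u_3(W vs B,Q) = 0
max payoff 5 at {X}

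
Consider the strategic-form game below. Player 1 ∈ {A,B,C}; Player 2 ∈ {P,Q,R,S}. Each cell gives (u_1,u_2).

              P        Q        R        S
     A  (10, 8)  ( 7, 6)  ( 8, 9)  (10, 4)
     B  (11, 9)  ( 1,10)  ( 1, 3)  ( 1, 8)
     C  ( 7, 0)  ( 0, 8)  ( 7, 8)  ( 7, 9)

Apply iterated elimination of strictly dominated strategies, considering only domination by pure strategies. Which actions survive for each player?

IESDS → P1:{A,B} P2:{P,Q,R}

P1 drop C (A beats it: P:10>7 Q:7>0 R:8>7 S:10>7)
P2 drop S (P beats it: A:8>4 B:9>8)
P1→{A,B} P2→{P,Q,R}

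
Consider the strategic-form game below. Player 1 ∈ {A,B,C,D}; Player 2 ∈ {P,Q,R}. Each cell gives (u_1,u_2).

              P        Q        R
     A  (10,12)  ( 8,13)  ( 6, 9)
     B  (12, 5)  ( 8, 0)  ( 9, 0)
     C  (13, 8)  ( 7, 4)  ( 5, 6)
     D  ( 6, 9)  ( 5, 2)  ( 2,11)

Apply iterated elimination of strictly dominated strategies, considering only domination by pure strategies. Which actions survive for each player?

P1 drop D (A beats it: P:10>6 Q:8>5 R:6>2)
P2 drop R (P beats it: A:12>9 B:5>0 C:8>6)
P1→{A,B,C} P2→{P,Q}

IESDS → P1:{A,B,C} P2:{P,Q}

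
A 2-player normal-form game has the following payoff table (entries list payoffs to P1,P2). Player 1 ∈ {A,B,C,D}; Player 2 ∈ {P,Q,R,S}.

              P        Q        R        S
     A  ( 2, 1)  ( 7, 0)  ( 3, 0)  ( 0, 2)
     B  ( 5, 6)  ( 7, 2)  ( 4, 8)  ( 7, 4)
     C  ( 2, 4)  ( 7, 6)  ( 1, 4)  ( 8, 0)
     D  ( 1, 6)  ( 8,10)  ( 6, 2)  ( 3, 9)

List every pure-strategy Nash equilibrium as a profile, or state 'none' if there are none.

NE set: (D,Q)

(A,P): not NE [P1→B gives 5>2; P2→S gives 2>1]
(A,Q): not NE [P1→D gives 8>7; P2→S gives 2>0]
(A,R): not NE [P1→D gives 6>3; P2→S gives 2>0]
(A,S): not NE [P1→C gives 8>0]
(B,P): not NE [P2→R gives 8>6]
(B,Q): not NE [P1→D gives 8>7; P2→R gives 8>2]
(B,R): not NE [P1→D gives 6>4]
(B,S): not NE [P1→C gives 8>7; P2→R gives 8>4]
(C,P): not NE [P1→B gives 5>2; P2→Q gives 6>4]
(C,Q): not NE [P1→D gives 8>7]
(C,R): not NE [P1→D gives 6>1; P2→Q gives 6>4]
(C,S): not NE [P2→Q gives 6>0]
(D,P): not NE [P1→B gives 5>1; P2→Q gives 10>6]
(D,Q): NE
(D,R): not NE [P2→Q gives 10>2]
(D,S): not NE [P1→C gives 8>3; P2→Q gives 10>9]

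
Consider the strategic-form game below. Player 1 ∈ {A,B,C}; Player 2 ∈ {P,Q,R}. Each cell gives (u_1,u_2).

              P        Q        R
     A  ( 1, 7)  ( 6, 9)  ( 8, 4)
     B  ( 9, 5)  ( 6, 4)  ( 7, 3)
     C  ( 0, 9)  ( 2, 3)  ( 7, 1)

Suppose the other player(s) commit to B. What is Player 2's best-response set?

P2 best: {P}

u_2(P vs B) = 5
u_2(Q vs B) = 4
u_2(R vs B) = 3
max payoff 5 at {P}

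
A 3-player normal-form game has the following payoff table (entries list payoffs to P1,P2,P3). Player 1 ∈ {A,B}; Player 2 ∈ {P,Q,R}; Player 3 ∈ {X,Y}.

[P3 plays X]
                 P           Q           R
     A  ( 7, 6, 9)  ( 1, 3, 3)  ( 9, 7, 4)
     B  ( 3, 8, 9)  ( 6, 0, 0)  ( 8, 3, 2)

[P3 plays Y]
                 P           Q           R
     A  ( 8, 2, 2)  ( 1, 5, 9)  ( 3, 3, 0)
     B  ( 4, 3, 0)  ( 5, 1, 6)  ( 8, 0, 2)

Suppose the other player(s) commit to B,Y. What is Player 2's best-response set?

argmax u_2 = {P}

u_2(P vs B,Y) = 3
u_2(Q vs B,Y) = 1
u_2(R vs B,Y) = 0
max payoff 3 at {P}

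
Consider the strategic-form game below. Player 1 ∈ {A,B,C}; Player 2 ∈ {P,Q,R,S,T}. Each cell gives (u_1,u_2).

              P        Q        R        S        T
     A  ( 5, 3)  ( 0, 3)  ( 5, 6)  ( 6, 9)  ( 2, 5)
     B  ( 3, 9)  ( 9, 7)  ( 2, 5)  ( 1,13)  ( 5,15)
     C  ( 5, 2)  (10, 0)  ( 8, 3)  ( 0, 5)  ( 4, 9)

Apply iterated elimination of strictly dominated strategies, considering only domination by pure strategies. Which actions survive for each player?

P2 drop P (S beats it: A:9>3 B:13>9 C:5>2)
P2 drop Q (S beats it: A:9>3 B:13>7 C:5>0)
P2 drop R (S beats it: A:9>6 B:13>5 C:5>3)
P1 drop C (B beats it: S:1>0 T:5>4)
P1→{A,B} P2→{S,T}

Remaining: P1:{A,B} P2:{S,T}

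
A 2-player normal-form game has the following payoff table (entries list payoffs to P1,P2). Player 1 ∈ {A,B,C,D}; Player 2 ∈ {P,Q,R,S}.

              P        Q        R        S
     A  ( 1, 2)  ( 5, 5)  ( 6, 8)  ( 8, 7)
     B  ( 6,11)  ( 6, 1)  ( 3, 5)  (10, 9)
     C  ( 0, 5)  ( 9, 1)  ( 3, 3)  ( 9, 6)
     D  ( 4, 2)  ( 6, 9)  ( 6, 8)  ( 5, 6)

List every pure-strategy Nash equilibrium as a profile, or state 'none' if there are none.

(A,P): not NE [P1→B gives 6>1; P2→R gives 8>2]
(A,Q): not NE [P1→C gives 9>5; P2→R gives 8>5]
(A,R): NE
(A,S): not NE [P1→B gives 10>8; P2→R gives 8>7]
(B,P): NE
(B,Q): not NE [P1→C gives 9>6; P2→P gives 11>1]
(B,R): not NE [P1→D gives 6>3; P2→P gives 11>5]
(B,S): not NE [P2→P gives 11>9]
(C,P): not NE [P1→B gives 6>0; P2→S gives 6>5]
(C,Q): not NE [P2→S gives 6>1]
(C,R): not NE [P1→D gives 6>3; P2→S gives 6>3]
(C,S): not NE [P1→B gives 10>9]
(D,P): not NE [P1→B gives 6>4; P2→Q gives 9>2]
(D,Q): not NE [P1→C gives 9>6]
(D,R): not NE [P2→Q gives 9>8]
(D,S): not NE [P1→B gives 10>5; P2→Q gives 9>6]

PSNE = {(A,R), (B,P)}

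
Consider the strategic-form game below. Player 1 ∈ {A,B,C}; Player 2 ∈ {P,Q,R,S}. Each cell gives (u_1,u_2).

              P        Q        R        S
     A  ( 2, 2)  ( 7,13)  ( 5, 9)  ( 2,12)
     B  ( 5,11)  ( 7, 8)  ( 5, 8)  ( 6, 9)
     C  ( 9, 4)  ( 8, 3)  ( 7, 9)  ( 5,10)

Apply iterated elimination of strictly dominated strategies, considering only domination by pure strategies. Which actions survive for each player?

Survivors P1:{B,C} P2:{P,S}

P1 drop A (C beats it: P:9>2 Q:8>7 R:7>5 S:5>2)
P2 drop Q (P beats it: B:11>8 C:4>3)
P2 drop R (S beats it: B:9>8 C:10>9)
P1→{B,C} P2→{P,S}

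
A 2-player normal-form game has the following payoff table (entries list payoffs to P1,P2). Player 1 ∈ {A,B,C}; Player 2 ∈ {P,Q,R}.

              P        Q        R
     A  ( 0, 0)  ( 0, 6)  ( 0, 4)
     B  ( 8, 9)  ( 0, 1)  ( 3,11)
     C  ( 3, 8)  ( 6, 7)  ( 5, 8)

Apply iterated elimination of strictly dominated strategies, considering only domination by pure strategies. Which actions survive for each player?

Survivors P1:{B,C} P2:{P,R}

P1 drop A (C beats it: P:3>0 Q:6>0 R:5>0)
P2 drop Q (P beats it: B:9>1 C:8>7)
P1→{B,C} P2→{P,R}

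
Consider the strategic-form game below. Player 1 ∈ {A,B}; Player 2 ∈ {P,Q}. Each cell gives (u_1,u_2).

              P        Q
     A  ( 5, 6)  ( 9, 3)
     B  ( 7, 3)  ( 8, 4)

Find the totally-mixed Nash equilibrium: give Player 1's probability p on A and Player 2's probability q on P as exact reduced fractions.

p=1/4, q=1/3

P1 indiff ⇒ q·5+(1-q)·9 = q·7+(1-q)·8 ⇒ q(-2) = (1-q)(-1) ⇒ q = 1/3
P2 indiff ⇒ p·6+(1-p)·3 = p·3+(1-p)·4 ⇒ p(3) = (1-p)(1) ⇒ p = 1/4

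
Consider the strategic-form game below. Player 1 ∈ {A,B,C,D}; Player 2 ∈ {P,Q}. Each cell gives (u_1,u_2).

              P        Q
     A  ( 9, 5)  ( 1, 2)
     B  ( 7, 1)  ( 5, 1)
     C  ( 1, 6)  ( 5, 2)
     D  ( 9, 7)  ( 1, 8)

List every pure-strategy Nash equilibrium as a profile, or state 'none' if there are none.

PSNE = {(A,P), (B,Q)}

(A,P): NE
(A,Q): not NE [P1→C gives 5>1; P2→P gives 5>2]
(B,P): not NE [P1→D gives 9>7]
(B,Q): NE
(C,P): not NE [P1→D gives 9>1]
(C,Q): not NE [P2→P gives 6>2]
(D,P): not NE [P2→Q gives 8>7]
(D,Q): not NE [P1→C gives 5>1]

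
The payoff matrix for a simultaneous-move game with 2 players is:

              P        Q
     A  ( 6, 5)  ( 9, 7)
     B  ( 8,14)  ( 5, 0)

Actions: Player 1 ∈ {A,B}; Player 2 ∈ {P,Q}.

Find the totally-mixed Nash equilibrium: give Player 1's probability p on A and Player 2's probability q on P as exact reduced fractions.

P1 indiff ⇒ q·6+(1-q)·9 = q·8+(1-q)·5 ⇒ q(-2) = (1-q)(-4) ⇒ q = 2/3
P2 indiff ⇒ p·5+(1-p)·14 = p·7+(1-p)·0 ⇒ p(-2) = (1-p)(-14) ⇒ p = 7/8

(p,q) = (7/8, 2/3)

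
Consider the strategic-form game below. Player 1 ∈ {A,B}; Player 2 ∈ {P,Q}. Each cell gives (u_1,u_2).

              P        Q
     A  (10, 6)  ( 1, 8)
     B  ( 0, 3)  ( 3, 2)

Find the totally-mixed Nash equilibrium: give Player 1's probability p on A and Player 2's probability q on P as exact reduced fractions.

(p,q) = (1/3, 1/6)

P1 indiff ⇒ q·10+(1-q)·1 = q·0+(1-q)·3 ⇒ q(10) = (1-q)(2) ⇒ q = 1/6
P2 indiff ⇒ p·6+(1-p)·3 = p·8+(1-p)·2 ⇒ p(-2) = (1-p)(-1) ⇒ p = 1/3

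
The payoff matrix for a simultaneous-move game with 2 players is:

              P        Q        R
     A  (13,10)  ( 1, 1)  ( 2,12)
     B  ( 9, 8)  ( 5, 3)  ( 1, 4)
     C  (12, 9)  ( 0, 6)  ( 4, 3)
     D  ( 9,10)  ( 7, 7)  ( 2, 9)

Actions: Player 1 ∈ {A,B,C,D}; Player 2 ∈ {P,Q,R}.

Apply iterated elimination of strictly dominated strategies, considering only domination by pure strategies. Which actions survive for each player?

Survivors P1:{A,C} P2:{P,R}

P2 drop Q (P beats it: A:10>1 B:8>3 C:9>6 D:10>7)
P1 drop B (A beats it: P:13>9 R:2>1)
P1 drop D (C beats it: P:12>9 R:4>2)
P1→{A,C} P2→{P,R}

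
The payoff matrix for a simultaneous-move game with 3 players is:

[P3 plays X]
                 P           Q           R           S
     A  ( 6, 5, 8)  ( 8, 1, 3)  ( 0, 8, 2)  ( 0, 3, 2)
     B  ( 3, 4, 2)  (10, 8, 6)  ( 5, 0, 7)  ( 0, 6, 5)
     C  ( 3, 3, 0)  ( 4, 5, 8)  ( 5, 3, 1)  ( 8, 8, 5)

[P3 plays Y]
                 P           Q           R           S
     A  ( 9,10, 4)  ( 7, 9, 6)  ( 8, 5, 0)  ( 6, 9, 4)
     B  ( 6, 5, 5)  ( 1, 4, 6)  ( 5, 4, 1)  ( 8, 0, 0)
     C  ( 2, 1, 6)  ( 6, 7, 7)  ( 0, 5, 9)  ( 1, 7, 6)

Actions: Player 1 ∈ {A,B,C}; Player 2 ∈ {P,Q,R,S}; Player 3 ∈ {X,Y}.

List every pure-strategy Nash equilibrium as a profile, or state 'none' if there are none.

(A,P,X): not NE [P2→R gives 8>5]
(A,P,Y): not NE [P3→X gives 8>4]
(A,Q,X): not NE [P1→B gives 10>8; P2→R gives 8>1; P3→Y gives 6>3]
(A,Q,Y): not NE [P2→P gives 10>9]
(A,R,X): not NE [P1→C gives 5>0]
(A,R,Y): not NE [P2→P gives 10>5; P3→X gives 2>0]
(A,S,X): not NE [P1→C gives 8>0; P2→R gives 8>3; P3→Y gives 4>2]
(A,S,Y): not NE [P1→B gives 8>6; P2→P gives 10>9]
(B,P,X): not NE [P1→A gives 6>3; P2→Q gives 8>4; P3→Y gives 5>2]
(B,P,Y): not NE [P1→A gives 9>6]
(B,Q,X): NE
(B,Q,Y): not NE [P1→A gives 7>1; P2→P gives 5>4]
(B,R,X): not NE [P2→Q gives 8>0]
(B,R,Y): not NE [P1→A gives 8>5; P2→P gives 5>4; P3→X gives 7>1]
(B,S,X): not NE [P1→C gives 8>0; P2→Q gives 8>6]
(B,S,Y): not NE [P2→P gives 5>0; P3→X gives 5>0]
(C,P,X): not NE [P1→A gives 6>3; P2→S gives 8>3; P3→Y gives 6>0]
(C,P,Y): not NE [P1→A gives 9>2; P2→S gives 7>1]
(C,Q,X): not NE [P1→B gives 10>4; P2→S gives 8>5]
(C,Q,Y): not NE [P1→A gives 7>6; P3→X gives 8>7]
(C,R,X): not NE [P2→S gives 8>3; P3→Y gives 9>1]
(C,R,Y): not NE [P1→A gives 8>0; P2→S gives 7>5]
(C,S,X): not NE [P3→Y gives 6>5]
(C,S,Y): not NE [P1→B gives 8>1]

NE set: (B,Q,X)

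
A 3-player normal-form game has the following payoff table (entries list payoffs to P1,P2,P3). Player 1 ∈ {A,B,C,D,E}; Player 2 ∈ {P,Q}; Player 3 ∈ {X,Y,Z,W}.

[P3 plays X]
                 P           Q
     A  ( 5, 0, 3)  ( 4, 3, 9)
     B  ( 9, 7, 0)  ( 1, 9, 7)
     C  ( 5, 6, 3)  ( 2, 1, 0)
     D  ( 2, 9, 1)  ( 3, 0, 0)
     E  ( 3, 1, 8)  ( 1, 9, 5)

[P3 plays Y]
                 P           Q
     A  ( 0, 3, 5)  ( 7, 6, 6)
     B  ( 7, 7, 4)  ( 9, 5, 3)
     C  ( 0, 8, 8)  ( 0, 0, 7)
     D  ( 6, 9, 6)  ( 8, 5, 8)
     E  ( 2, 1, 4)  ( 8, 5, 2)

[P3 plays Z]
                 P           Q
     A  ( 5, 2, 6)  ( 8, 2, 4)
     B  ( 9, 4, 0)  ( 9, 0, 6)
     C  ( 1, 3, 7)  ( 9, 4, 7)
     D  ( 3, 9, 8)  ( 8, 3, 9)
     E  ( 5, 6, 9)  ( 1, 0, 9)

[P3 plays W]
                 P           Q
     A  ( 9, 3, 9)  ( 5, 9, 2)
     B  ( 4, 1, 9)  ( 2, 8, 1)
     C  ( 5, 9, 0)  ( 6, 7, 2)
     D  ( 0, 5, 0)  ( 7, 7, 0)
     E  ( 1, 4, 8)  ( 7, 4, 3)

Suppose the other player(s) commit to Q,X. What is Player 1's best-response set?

P1 best: {A}

u_1(A vs Q,X) = 4
u_1(B vs Q,X) = 1
u_1(C vs Q,X) = 2
u_1(D vs Q,X) = 3
u_1(E vs Q,X) = 1
max payoff 4 at {A}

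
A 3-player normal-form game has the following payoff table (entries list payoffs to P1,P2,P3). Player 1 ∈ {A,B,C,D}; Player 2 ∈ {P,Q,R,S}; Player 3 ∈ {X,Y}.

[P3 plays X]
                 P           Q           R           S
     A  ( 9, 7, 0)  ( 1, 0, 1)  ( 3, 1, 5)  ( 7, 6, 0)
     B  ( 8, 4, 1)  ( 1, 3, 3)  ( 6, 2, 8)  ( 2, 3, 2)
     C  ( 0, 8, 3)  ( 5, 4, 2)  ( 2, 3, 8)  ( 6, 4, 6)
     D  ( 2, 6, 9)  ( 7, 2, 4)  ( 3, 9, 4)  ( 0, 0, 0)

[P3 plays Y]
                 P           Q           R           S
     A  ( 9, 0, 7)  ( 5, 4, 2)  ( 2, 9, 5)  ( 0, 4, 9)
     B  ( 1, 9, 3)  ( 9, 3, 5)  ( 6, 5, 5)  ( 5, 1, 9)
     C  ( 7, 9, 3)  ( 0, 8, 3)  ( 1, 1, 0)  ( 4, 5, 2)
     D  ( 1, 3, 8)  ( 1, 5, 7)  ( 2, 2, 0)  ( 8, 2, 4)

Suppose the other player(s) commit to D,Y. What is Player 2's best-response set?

argmax u_2 = {Q}

u_2(P vs D,Y) = 3
u_2(Q vs D,Y) = 5
u_2(R vs D,Y) = 2
u_2(S vs D,Y) = 2
max payoff 5 at {Q}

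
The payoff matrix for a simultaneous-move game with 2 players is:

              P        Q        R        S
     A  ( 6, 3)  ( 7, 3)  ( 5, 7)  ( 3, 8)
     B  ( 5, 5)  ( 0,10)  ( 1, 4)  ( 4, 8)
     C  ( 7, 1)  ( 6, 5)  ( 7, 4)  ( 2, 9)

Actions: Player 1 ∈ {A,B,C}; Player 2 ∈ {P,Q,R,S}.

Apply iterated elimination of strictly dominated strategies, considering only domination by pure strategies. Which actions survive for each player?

P2 drop P (S beats it: A:8>3 B:8>5 C:9>1)
P2 drop R (S beats it: A:8>7 B:8>4 C:9>4)
P1 drop C (A beats it: Q:7>6 S:3>2)
P1→{A,B} P2→{Q,S}

Survivors P1:{A,B} P2:{Q,S}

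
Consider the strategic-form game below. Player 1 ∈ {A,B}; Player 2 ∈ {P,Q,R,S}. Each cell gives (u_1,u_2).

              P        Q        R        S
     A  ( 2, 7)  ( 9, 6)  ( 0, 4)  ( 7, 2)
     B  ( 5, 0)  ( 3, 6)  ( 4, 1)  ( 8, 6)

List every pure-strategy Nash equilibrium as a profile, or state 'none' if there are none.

(A,P): not NE [P1→B gives 5>2]
(A,Q): not NE [P2→P gives 7>6]
(A,R): not NE [P1→B gives 4>0; P2→P gives 7>4]
(A,S): not NE [P1→B gives 8>7; P2→P gives 7>2]
(B,P): not NE [P2→S gives 6>0]
(B,Q): not NE [P1→A gives 9>3]
(B,R): not NE [P2→S gives 6>1]
(B,S): NE

PSNE = {(B,S)}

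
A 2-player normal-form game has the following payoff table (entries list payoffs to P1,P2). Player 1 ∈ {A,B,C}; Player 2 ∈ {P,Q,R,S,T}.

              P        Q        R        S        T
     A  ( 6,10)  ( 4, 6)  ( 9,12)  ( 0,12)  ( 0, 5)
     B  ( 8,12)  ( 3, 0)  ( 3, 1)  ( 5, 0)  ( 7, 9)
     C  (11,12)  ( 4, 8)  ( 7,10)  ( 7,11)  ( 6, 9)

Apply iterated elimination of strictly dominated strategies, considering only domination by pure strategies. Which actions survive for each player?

IESDS → P1:{A,C} P2:{P,R,S}

P2 drop Q (P beats it: A:10>6 B:12>0 C:12>8)
P2 drop T (P beats it: A:10>5 B:12>9 C:12>9)
P1 drop B (C beats it: P:11>8 R:7>3 S:7>5)
P1→{A,C} P2→{P,R,S}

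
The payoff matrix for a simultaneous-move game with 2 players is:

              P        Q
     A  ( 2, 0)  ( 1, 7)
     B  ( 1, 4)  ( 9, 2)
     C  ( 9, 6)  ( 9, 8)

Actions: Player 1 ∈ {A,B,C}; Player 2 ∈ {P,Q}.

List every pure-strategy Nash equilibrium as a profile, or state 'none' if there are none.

(A,P): not NE [P1→C gives 9>2; P2→Q gives 7>0]
(A,Q): not NE [P1→C gives 9>1]
(B,P): not NE [P1→C gives 9>1]
(B,Q): not NE [P2→P gives 4>2]
(C,P): not NE [P2→Q gives 8>6]
(C,Q): NE

PSNE = {(C,Q)}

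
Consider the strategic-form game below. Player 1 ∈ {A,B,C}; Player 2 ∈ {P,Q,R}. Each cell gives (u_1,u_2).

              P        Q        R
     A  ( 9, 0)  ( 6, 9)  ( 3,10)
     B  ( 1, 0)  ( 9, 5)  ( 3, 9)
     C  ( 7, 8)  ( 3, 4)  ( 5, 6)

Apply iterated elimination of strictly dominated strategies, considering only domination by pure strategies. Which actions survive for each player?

P2 drop Q (R beats it: A:10>9 B:9>5 C:6>4)
P1 drop B (C beats it: P:7>1 R:5>3)
P1→{A,C} P2→{P,R}

Remaining: P1:{A,C} P2:{P,R}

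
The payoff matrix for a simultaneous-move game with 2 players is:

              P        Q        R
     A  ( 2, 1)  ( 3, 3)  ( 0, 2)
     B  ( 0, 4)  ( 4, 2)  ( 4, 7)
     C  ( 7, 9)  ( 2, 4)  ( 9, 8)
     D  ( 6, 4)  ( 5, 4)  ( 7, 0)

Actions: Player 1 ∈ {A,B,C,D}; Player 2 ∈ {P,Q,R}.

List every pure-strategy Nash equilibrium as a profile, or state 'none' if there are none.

PSNE = {(C,P), (D,Q)}

(A,P): not NE [P1→C gives 7>2; P2→Q gives 3>1]
(A,Q): not NE [P1→D gives 5>3]
(A,R): not NE [P1→C gives 9>0; P2→Q gives 3>2]
(B,P): not NE [P1→C gives 7>0; P2→R gives 7>4]
(B,Q): not NE [P1→D gives 5>4; P2→R gives 7>2]
(B,R): not NE [P1→C gives 9>4]
(C,P): NE
(C,Q): not NE [P1→D gives 5>2; P2→P gives 9>4]
(C,R): not NE [P2→P gives 9>8]
(D,P): not NE [P1→C gives 7>6]
(D,Q): NE
(D,R): not NE [P1→C gives 9>7; P2→Q gives 4>0]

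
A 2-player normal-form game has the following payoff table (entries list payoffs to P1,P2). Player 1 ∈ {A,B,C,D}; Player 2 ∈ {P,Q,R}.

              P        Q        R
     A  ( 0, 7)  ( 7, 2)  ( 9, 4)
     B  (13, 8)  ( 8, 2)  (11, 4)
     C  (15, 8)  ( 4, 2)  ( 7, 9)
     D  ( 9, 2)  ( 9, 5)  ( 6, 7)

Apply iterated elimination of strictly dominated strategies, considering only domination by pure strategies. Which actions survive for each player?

Remaining: P1:{B,C} P2:{P,R}

P1 drop A (B beats it: P:13>0 Q:8>7 R:11>9)
P2 drop Q (R beats it: B:4>2 C:9>2 D:7>5)
P1 drop D (B beats it: P:13>9 R:11>6)
P1→{B,C} P2→{P,R}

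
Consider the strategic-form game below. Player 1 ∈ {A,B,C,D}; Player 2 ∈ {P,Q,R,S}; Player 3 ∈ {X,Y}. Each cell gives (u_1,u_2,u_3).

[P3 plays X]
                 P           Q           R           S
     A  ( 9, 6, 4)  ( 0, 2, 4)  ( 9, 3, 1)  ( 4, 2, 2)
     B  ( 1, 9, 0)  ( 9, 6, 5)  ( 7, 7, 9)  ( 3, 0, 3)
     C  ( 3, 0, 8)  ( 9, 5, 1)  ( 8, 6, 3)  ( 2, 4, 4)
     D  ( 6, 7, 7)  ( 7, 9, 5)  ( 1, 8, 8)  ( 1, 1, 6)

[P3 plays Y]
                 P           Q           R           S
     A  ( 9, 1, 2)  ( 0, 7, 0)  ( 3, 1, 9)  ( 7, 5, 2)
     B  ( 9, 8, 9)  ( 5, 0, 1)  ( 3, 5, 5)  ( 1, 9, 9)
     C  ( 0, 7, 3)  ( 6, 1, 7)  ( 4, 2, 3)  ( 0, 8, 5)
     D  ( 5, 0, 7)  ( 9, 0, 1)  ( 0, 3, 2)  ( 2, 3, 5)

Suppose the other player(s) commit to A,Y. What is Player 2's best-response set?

u_2(P vs A,Y) = 1
u_2(Q vs A,Y) = 7
u_2(R vs A,Y) = 1
u_2(S vs A,Y) = 5
max payoff 7 at {Q}

P2 best: {Q}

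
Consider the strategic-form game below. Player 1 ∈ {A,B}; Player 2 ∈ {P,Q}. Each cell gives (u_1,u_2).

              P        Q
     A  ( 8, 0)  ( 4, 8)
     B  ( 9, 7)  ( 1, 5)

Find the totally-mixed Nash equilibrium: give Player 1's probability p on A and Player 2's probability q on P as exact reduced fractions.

(p,q) = (1/5, 3/4)

P1 indiff ⇒ q·8+(1-q)·4 = q·9+(1-q)·1 ⇒ q(-1) = (1-q)(-3) ⇒ q = 3/4
P2 indiff ⇒ p·0+(1-p)·7 = p·8+(1-p)·5 ⇒ p(-8) = (1-p)(-2) ⇒ p = 1/5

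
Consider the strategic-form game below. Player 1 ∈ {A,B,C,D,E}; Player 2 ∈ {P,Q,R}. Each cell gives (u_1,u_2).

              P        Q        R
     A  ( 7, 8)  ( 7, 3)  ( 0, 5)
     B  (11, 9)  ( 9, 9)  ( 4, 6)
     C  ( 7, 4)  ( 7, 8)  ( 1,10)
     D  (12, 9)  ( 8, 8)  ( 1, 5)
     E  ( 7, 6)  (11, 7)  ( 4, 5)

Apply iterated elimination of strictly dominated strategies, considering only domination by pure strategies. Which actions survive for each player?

P1 drop A (B beats it: P:11>7 Q:9>7 R:4>0)
P1 drop C (B beats it: P:11>7 Q:9>7 R:4>1)
P2 drop R (P beats it: B:9>6 D:9>5 E:6>5)
P1→{B,D,E} P2→{P,Q}

Survivors P1:{B,D,E} P2:{P,Q}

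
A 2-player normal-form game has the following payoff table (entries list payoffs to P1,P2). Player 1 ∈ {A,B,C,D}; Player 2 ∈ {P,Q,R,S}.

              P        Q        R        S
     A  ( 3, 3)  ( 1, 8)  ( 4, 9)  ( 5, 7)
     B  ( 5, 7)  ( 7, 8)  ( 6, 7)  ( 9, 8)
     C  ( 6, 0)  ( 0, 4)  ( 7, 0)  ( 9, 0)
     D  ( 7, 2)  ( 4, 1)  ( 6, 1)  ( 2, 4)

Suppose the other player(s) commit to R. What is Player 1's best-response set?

BR_1 = {C}

u_1(A vs R) = 4
u_1(B vs R) = 6
u_1(C vs R) = 7
u_1(D vs R) = 6
max payoff 7 at {C}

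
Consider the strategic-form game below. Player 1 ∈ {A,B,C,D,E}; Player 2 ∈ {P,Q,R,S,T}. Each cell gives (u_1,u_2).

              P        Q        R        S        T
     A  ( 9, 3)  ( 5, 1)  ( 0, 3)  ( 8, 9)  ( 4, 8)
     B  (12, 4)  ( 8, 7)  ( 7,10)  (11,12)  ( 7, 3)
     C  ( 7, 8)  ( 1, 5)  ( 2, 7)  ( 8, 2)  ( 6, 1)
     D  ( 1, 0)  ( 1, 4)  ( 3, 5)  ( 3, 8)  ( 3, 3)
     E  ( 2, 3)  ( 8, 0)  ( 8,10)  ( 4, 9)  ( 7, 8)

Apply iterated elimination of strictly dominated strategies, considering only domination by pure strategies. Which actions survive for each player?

P1 drop A (B beats it: P:12>9 Q:8>5 R:7>0 S:11>8 T:7>4)
P1 drop C (B beats it: P:12>7 Q:8>1 R:7>2 S:11>8 T:7>6)
P1 drop D (B beats it: P:12>1 Q:8>1 R:7>3 S:11>3 T:7>3)
P2 drop P (R beats it: B:10>4 E:10>3)
P2 drop Q (R beats it: B:10>7 E:10>0)
P2 drop T (R beats it: B:10>3 E:10>8)
P1→{B,E} P2→{R,S}

Remaining: P1:{B,E} P2:{R,S}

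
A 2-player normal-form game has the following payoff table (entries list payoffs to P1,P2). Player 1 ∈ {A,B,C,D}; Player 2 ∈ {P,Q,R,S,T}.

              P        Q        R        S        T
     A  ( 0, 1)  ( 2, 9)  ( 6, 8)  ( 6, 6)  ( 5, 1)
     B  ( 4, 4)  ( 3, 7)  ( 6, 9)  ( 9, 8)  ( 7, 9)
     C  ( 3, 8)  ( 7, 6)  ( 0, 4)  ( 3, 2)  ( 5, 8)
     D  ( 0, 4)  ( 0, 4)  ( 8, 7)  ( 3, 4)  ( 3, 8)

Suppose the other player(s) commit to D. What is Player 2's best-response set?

u_2(P vs D) = 4
u_2(Q vs D) = 4
u_2(R vs D) = 7
u_2(S vs D) = 4
u_2(T vs D) = 8
max payoff 8 at {T}

BR_2 = {T}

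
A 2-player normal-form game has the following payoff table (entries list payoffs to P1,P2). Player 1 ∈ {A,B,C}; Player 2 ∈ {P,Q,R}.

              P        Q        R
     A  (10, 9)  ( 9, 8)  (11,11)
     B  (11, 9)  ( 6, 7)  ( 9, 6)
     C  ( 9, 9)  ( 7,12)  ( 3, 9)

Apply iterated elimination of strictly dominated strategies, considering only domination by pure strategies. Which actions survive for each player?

P1 drop C (A beats it: P:10>9 Q:9>7 R:11>3)
P2 drop Q (P beats it: A:9>8 B:9>7)
P1→{A,B} P2→{P,R}

Remaining: P1:{A,B} P2:{P,R}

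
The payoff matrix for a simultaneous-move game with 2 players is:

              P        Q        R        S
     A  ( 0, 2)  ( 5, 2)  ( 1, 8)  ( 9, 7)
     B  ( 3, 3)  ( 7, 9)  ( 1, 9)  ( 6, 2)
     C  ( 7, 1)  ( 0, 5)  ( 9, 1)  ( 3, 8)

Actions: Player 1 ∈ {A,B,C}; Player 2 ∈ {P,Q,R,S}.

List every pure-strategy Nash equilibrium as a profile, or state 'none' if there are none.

(A,P): not NE [P1→C gives 7>0; P2→R gives 8>2]
(A,Q): not NE [P1→B gives 7>5; P2→R gives 8>2]
(A,R): not NE [P1→C gives 9>1]
(A,S): not NE [P2→R gives 8>7]
(B,P): not NE [P1→C gives 7>3; P2→R gives 9>3]
(B,Q): NE
(B,R): not NE [P1→C gives 9>1]
(B,S): not NE [P1→A gives 9>6; P2→R gives 9>2]
(C,P): not NE [P2→S gives 8>1]
(C,Q): not NE [P1→B gives 7>0; P2→S gives 8>5]
(C,R): not NE [P2→S gives 8>1]
(C,S): not NE [P1→A gives 9>3]

Nash profiles: (B,Q)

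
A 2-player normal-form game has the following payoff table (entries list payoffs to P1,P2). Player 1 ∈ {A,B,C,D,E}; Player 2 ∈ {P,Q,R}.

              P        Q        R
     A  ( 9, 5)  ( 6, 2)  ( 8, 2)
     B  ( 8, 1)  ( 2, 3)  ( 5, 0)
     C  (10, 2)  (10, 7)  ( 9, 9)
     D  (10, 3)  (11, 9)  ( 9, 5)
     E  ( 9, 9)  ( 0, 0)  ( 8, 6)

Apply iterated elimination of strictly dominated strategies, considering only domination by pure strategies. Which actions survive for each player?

Remaining: P1:{C,D} P2:{Q,R}

P1 drop A (C beats it: P:10>9 Q:10>6 R:9>8)
P1 drop B (C beats it: P:10>8 Q:10>2 R:9>5)
P1 drop E (C beats it: P:10>9 Q:10>0 R:9>8)
P2 drop P (Q beats it: C:7>2 D:9>3)
P1→{C,D} P2→{Q,R}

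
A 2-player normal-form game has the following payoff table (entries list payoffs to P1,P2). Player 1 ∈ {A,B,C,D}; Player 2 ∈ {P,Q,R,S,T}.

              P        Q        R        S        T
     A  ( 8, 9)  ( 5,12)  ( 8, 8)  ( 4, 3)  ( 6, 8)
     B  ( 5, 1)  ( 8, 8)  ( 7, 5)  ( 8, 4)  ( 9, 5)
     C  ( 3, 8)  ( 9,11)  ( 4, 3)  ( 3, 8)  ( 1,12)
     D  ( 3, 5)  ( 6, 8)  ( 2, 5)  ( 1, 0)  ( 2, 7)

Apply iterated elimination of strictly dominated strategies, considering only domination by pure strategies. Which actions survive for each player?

Survivors P1:{B,C} P2:{Q,T}

P1 drop D (B beats it: P:5>3 Q:8>6 R:7>2 S:8>1 T:9>2)
P2 drop P (Q beats it: A:12>9 B:8>1 C:11>8)
P2 drop R (Q beats it: A:12>8 B:8>5 C:11>3)
P1 drop A (B beats it: Q:8>5 S:8>4 T:9>6)
P2 drop S (Q beats it: B:8>4 C:11>8)
P1→{B,C} P2→{Q,T}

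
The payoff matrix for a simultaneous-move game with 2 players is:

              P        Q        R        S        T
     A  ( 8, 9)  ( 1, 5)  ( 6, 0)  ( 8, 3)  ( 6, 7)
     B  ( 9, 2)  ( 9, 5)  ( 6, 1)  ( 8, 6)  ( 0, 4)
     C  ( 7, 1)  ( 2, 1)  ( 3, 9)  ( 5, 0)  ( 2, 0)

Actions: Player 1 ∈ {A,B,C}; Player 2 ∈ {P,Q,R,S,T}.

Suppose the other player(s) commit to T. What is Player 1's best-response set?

argmax u_1 = {A}

u_1(A vs T) = 6
u_1(B vs T) = 0
u_1(C vs T) = 2
max payoff 6 at {A}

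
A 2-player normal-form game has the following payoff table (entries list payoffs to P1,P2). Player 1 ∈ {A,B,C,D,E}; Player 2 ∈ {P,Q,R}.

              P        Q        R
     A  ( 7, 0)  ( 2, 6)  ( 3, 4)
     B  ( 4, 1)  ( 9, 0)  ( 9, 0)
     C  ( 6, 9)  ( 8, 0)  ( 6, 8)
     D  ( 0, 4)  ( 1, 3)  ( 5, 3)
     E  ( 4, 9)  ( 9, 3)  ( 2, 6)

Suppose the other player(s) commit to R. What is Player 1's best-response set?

argmax u_1 = {B}

u_1(A vs R) = 3
u_1(B vs R) = 9
u_1(C vs R) = 6
u_1(D vs R) = 5
u_1(E vs R) = 2
max payoff 9 at {B}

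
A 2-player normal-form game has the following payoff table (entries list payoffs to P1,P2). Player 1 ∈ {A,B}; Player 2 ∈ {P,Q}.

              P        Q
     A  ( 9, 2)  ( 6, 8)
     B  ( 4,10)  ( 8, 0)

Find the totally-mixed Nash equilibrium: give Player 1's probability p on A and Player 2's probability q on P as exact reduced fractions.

P1 indiff ⇒ q·9+(1-q)·6 = q·4+(1-q)·8 ⇒ q(5) = (1-q)(2) ⇒ q = 2/7
P2 indiff ⇒ p·2+(1-p)·10 = p·8+(1-p)·0 ⇒ p(-6) = (1-p)(-10) ⇒ p = 5/8

P1 mixes 5/8 on A; P2 mixes 2/7 on P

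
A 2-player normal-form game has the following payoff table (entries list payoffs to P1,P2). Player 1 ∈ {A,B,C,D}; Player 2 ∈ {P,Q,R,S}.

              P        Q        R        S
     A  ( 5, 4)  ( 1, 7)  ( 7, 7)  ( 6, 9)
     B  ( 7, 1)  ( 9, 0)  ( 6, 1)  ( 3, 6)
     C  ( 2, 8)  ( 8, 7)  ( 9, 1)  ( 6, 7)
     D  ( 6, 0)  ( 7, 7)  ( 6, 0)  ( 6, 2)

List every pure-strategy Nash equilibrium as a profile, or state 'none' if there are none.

Nash profiles: (A,S)

(A,P): not NE [P1→B gives 7>5; P2→S gives 9>4]
(A,Q): not NE [P1→B gives 9>1; P2→S gives 9>7]
(A,R): not NE [P1→C gives 9>7; P2→S gives 9>7]
(A,S): NE
(B,P): not NE [P2→S gives 6>1]
(B,Q): not NE [P2→S gives 6>0]
(B,R): not NE [P1→C gives 9>6; P2→S gives 6>1]
(B,S): not NE [P1→D gives 6>3]
(C,P): not NE [P1→B gives 7>2]
(C,Q): not NE [P1→B gives 9>8; P2→P gives 8>7]
(C,R): not NE [P2→P gives 8>1]
(C,S): not NE [P2→P gives 8>7]
(D,P): not NE [P1→B gives 7>6; P2→Q gives 7>0]
(D,Q): not NE [P1→B gives 9>7]
(D,R): not NE [P1→C gives 9>6; P2→Q gives 7>0]
(D,S): not NE [P2→Q gives 7>2]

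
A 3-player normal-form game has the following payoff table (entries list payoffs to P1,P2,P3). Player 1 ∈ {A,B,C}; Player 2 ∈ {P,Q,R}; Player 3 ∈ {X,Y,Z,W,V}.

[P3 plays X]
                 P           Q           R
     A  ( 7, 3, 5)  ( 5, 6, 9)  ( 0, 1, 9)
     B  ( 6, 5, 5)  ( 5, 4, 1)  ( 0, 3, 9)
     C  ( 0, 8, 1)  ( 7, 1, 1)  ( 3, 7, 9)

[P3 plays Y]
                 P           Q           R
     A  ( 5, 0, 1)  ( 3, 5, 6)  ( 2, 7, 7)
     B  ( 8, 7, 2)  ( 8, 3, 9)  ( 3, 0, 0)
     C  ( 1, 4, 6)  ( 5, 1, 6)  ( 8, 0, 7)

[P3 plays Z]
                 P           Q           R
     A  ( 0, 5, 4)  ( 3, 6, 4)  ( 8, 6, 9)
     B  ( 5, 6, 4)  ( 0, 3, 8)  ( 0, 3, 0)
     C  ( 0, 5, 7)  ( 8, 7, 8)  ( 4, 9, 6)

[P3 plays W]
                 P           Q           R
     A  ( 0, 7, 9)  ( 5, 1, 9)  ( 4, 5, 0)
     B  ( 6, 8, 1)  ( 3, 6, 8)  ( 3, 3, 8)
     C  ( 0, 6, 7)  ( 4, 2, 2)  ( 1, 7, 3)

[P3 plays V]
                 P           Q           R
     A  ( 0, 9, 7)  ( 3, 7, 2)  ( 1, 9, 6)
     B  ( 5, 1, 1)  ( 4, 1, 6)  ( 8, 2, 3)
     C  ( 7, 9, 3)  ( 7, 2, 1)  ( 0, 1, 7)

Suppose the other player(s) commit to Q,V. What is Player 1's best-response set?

u_1(A vs Q,V) = 3
u_1(B vs Q,V) = 4
u_1(C vs Q,V) = 7
max payoff 7 at {C}

BR_1 = {C}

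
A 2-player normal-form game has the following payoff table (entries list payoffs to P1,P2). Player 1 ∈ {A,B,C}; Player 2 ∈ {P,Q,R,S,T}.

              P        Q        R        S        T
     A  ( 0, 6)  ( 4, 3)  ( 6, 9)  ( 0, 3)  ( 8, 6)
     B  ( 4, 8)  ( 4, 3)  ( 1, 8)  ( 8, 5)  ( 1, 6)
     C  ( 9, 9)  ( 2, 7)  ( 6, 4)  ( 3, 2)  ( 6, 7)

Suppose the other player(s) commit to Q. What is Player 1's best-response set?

P1 best: {A,B}

u_1(A vs Q) = 4
u_1(B vs Q) = 4
u_1(C vs Q) = 2
max payoff 4 at {A,B}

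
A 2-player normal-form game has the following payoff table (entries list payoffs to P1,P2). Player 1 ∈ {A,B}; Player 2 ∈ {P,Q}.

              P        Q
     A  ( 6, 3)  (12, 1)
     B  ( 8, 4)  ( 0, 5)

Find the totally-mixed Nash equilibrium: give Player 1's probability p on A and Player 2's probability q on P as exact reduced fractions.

P1 indiff ⇒ q·6+(1-q)·12 = q·8+(1-q)·0 ⇒ q(-2) = (1-q)(-12) ⇒ q = 6/7
P2 indiff ⇒ p·3+(1-p)·4 = p·1+(1-p)·5 ⇒ p(2) = (1-p)(1) ⇒ p = 1/3

p=1/3, q=6/7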